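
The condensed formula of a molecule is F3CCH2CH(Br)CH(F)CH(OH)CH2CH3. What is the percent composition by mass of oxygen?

Atom tally by fragment:
  F3CCH2 → C:2 H:2 F:3
  CH(Br) → C:1 H:1 Br:1
  CH(F) → C:1 H:1 F:1
  CH(OH) → C:1 H:2 O:1
  CH2 → C:1 H:2
  CH3 → C:1 H:3
Element totals:
  C: 7
  H: 11
  Br: 1
  F: 4
  O: 1
Molecular formula: C7H11BrF4O.
Molar mass = 267.060 g/mol.
Mass from O: 1 × 15.999 = 15.999 g/mol.
%O = 15.999 / 267.060 × 100 = 5.99%.

5.99%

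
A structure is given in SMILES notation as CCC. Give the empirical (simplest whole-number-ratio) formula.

Atom tally by fragment:
  CH3 → C:1 H:3
  CH2 → C:1 H:2
  CH3 → C:1 H:3
Element totals:
  C: 3
  H: 8
Molecular formula: C3H8.
gcd of subscripts (3, 8) = 1, so the empirical formula equals the molecular formula.

C3H8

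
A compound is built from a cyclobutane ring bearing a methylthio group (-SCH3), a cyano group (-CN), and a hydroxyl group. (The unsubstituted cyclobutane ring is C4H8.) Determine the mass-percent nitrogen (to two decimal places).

Atom tally by fragment:
  cyclobutane ring core → C:4 H:8
  (− 3 ring H displaced by substituents)
  + SCH3 → C:1 H:3 S:1
  + CN → C:1 N:1
  + OH → O:1 H:1
Element totals:
  C: 6
  H: 9
  N: 1
  O: 1
  S: 1
Molecular formula: C6H9NOS.
Molar mass = 143.204 g/mol.
Mass from N: 1 × 14.007 = 14.007 g/mol.
%N = 14.007 / 143.204 × 100 = 9.78%.

9.78%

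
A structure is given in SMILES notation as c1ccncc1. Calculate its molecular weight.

Atom tally by fragment:
  pyridine ring core → C:5 H:5 N:1
Element totals:
  C: 5
  H: 5
  N: 1
Molecular formula: C5H5N.
  M = 5(12.011) + 5(1.008) + 14.007
    = 60.055 + 5.040 + 14.007 = 79.102

79.10 g/mol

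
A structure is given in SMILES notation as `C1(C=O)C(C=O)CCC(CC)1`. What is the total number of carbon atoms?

Atom tally by fragment:
  cyclopentane ring core → C:5 H:10
  (− 3 ring H displaced by substituents)
  + CHO → C:1 H:1 O:1
  + CHO → C:1 H:1 O:1
  + C2H5 → C:2 H:5
Element totals:
  C: 9
  H: 14
  O: 2

9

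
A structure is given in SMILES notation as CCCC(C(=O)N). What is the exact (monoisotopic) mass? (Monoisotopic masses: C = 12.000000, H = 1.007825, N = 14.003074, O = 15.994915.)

101.0841

Atom tally by fragment:
  CH3 → C:1 H:3
  CH2 → C:1 H:2
  CH2 → C:1 H:2
  CH2CONH2 → C:2 H:4 O:1 N:1
Element totals:
  C: 5
  H: 11
  N: 1
  O: 1
Molecular formula: C5H11NO.
  M = 5(12.0) + 11(1.007825) + 14.003074 + 15.994915
    = 60.000000 + 11.086075 + 14.003074 + 15.994915 = 101.084064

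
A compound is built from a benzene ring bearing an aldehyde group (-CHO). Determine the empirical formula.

Atom tally by fragment:
  benzene ring core → C:6 H:6
  (− 1 ring H displaced by substituents)
  + CHO → C:1 H:1 O:1
Element totals:
  C: 7
  H: 6
  O: 1
Molecular formula: C7H6O.
gcd of subscripts (7, 6, 1) = 1, so the empirical formula equals the molecular formula.

C7H6O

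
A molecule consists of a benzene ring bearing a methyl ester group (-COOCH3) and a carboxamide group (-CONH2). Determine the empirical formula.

Atom tally by fragment:
  benzene ring core → C:6 H:6
  (− 2 ring H displaced by substituents)
  + COOCH3 → C:2 H:3 O:2
  + CONH2 → C:1 H:2 O:1 N:1
Element totals:
  C: 9
  H: 9
  N: 1
  O: 3
Molecular formula: C9H9NO3.
gcd of subscripts (9, 9, 1, 3) = 1, so the empirical formula equals the molecular formula.

C9H9NO3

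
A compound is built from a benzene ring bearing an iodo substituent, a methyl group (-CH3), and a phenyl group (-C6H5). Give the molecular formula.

Atom tally by fragment:
  benzene ring core → C:6 H:6
  (− 3 ring H displaced by substituents)
  + I → I:1
  + CH3 → C:1 H:3
  + C6H5 → C:6 H:5
Element totals:
  C: 13
  H: 11
  I: 1

C13H11I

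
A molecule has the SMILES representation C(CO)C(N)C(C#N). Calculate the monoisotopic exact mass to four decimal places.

114.0793

Atom tally by fragment:
  HOCH2CH2 → C:2 H:5 O:1
  CH(NH2) → C:1 H:3 N:1
  CH2CN → C:2 H:2 N:1
Element totals:
  C: 5
  H: 10
  N: 2
  O: 1
Molecular formula: C5H10N2O.
  M = 5(12.0) + 10(1.007825) + 2(14.003074) + 15.994915
    = 60.000000 + 10.078250 + 28.006148 + 15.994915 = 114.079313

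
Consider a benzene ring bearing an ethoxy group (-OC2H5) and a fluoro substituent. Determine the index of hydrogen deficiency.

Atom tally by fragment:
  benzene ring core → C:6 H:6
  (− 2 ring H displaced by substituents)
  + OC2H5 → C:2 H:5 O:1
  + F → F:1
Element totals:
  C: 8
  H: 9
  F: 1
  O: 1
Molecular formula: C8H9FO.
DoU = (2C + 2 + N − H − X) / 2 = (2·8 + 2 + 0 − 9 − 1) / 2 = 4.

4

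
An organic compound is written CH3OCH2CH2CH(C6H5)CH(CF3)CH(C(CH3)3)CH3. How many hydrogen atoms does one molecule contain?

Atom tally by fragment:
  CH3OCH2 → C:2 H:5 O:1
  CH2 → C:1 H:2
  CH(C6H5) → C:7 H:6
  CH(CF3) → C:2 H:1 F:3
  CH(C(CH3)3) → C:5 H:10
  CH3 → C:1 H:3
Element totals:
  C: 18
  H: 27
  F: 3
  O: 1

27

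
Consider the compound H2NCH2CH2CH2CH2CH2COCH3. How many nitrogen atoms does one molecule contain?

Atom tally by fragment:
  H2NCH2 → C:1 H:4 N:1
  CH2 → C:1 H:2
  CH2 → C:1 H:2
  CH2 → C:1 H:2
  CH2COCH3 → C:3 H:5 O:1
Element totals:
  C: 7
  H: 15
  N: 1
  O: 1

1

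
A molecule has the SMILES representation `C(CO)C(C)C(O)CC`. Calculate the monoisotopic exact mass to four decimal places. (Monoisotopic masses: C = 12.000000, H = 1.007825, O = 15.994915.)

132.1150

Atom tally by fragment:
  HOCH2CH2 → C:2 H:5 O:1
  CH(CH3) → C:2 H:4
  CH(OH) → C:1 H:2 O:1
  CH2 → C:1 H:2
  CH3 → C:1 H:3
Element totals:
  C: 7
  H: 16
  O: 2
Molecular formula: C7H16O2.
  M = 7(12.0) + 16(1.007825) + 2(15.994915)
    = 84.000000 + 16.125200 + 31.989830 = 132.115030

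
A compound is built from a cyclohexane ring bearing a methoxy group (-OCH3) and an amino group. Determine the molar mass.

Atom tally by fragment:
  cyclohexane ring core → C:6 H:12
  (− 2 ring H displaced by substituents)
  + OCH3 → C:1 H:3 O:1
  + NH2 → N:1 H:2
Element totals:
  C: 7
  H: 15
  N: 1
  O: 1
Molecular formula: C7H15NO.
  M = 7(12.011) + 15(1.008) + 14.007 + 15.999
    = 84.077 + 15.120 + 14.007 + 15.999 = 129.203

129.20 g/mol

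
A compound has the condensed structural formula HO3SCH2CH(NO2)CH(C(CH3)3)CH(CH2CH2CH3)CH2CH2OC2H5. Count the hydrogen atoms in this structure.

Element totals:
  C: 15
  H: 31
  N: 1
  O: 6
  S: 1

31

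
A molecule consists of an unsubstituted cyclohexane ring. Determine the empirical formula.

CH2

Atom tally by fragment:
  cyclohexane ring core → C:6 H:12
Element totals:
  C: 6
  H: 12
Molecular formula: C6H12.
gcd of subscripts = 6; dividing each by 6:
  C: 6/6 = 1
  H: 12/6 = 2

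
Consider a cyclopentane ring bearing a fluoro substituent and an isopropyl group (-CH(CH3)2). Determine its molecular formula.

C8H15F

Atom tally by fragment:
  cyclopentane ring core → C:5 H:10
  (− 2 ring H displaced by substituents)
  + F → F:1
  + CH(CH3)2 → C:3 H:7
Element totals:
  C: 8
  H: 15
  F: 1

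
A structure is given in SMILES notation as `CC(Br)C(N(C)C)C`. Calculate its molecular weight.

Atom tally by fragment:
  CH3 → C:1 H:3
  CH(Br) → C:1 H:1 Br:1
  CH(N(CH3)2) → C:3 H:7 N:1
  CH3 → C:1 H:3
Element totals:
  C: 6
  H: 14
  Br: 1
  N: 1
Molecular formula: C6H14BrN.
  M = 6(12.011) + 14(1.008) + 79.904 + 14.007
    = 72.066 + 14.112 + 79.904 + 14.007 = 180.089

180.09 g/mol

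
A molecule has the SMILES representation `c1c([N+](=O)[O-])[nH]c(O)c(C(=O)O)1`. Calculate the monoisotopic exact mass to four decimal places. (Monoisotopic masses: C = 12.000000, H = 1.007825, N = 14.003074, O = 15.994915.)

Atom tally by fragment:
  pyrrole ring core → C:4 H:5 N:1
  (− 3 ring H displaced by substituents)
  + NO2 → N:1 O:2
  + OH → O:1 H:1
  + COOH → C:1 H:1 O:2
Element totals:
  C: 5
  H: 4
  N: 2
  O: 5
Molecular formula: C5H4N2O5.
  M = 5(12.0) + 4(1.007825) + 2(14.003074) + 5(15.994915)
    = 60.000000 + 4.031300 + 28.006148 + 79.974575 = 172.012023

172.0120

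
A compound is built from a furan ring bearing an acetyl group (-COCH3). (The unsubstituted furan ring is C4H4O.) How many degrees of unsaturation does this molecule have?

Atom tally by fragment:
  furan ring core → C:4 H:4 O:1
  (− 1 ring H displaced by substituents)
  + COCH3 → C:2 H:3 O:1
Element totals:
  C: 6
  H: 6
  O: 2
Molecular formula: C6H6O2.
DoU = (2C + 2 + N − H − X) / 2 = (2·6 + 2 + 0 − 6 − 0) / 2 = 4.

4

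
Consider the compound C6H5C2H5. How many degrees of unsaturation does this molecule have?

4

Atom tally by fragment:
  benzene ring core → C:6 H:6
  (− 1 ring H displaced by substituents)
  + C2H5 → C:2 H:5
Element totals:
  C: 8
  H: 10
Molecular formula: C8H10.
DoU = (2C + 2 + N − H − X) / 2 = (2·8 + 2 + 0 − 10 − 0) / 2 = 4.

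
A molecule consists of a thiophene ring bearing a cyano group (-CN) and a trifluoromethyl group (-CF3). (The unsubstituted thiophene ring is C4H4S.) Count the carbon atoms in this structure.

6

Atom tally by fragment:
  thiophene ring core → C:4 H:4 S:1
  (− 2 ring H displaced by substituents)
  + CN → C:1 N:1
  + CF3 → C:1 F:3
Element totals:
  C: 6
  H: 2
  F: 3
  N: 1
  S: 1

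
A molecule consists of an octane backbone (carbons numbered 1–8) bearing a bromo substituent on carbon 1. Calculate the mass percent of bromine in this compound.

Atom tally by fragment:
  BrCH2 → C:1 H:2 Br:1
  CH2 → C:1 H:2
  CH2 → C:1 H:2
  CH2 → C:1 H:2
  CH2 → C:1 H:2
  CH2 → C:1 H:2
  CH2 → C:1 H:2
  CH3 → C:1 H:3
Element totals:
  C: 8
  H: 17
  Br: 1
Molecular formula: C8H17Br.
Molar mass = 193.128 g/mol.
Mass from Br: 1 × 79.904 = 79.904 g/mol.
%Br = 79.904 / 193.128 × 100 = 41.37%.

41.37%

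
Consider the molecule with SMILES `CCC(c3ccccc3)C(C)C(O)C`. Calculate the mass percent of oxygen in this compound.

Atom tally by fragment:
  CH3 → C:1 H:3
  CH2 → C:1 H:2
  CH(C6H5) → C:7 H:6
  CH(CH3) → C:2 H:4
  CH(OH) → C:1 H:2 O:1
  CH3 → C:1 H:3
Element totals:
  C: 13
  H: 20
  O: 1
Molecular formula: C13H20O.
Molar mass = 192.302 g/mol.
Mass from O: 1 × 15.999 = 15.999 g/mol.
%O = 15.999 / 192.302 × 100 = 8.32%.

8.32%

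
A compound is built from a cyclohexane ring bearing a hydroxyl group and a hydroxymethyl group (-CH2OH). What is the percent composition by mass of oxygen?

Atom tally by fragment:
  cyclohexane ring core → C:6 H:12
  (− 2 ring H displaced by substituents)
  + OH → O:1 H:1
  + CH2OH → C:1 H:3 O:1
Element totals:
  C: 7
  H: 14
  O: 2
Molecular formula: C7H14O2.
Molar mass = 130.187 g/mol.
Mass from O: 2 × 15.999 = 31.998 g/mol.
%O = 31.998 / 130.187 × 100 = 24.58%.

24.58%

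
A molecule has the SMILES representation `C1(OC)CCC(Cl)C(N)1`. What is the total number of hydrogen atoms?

Atom tally by fragment:
  cyclopentane ring core → C:5 H:10
  (− 3 ring H displaced by substituents)
  + OCH3 → C:1 H:3 O:1
  + Cl → Cl:1
  + NH2 → N:1 H:2
Element totals:
  C: 6
  H: 12
  Cl: 1
  N: 1
  O: 1

12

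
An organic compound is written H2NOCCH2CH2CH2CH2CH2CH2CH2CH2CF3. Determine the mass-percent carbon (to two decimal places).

Element totals:
  C: 10
  H: 18
  F: 3
  N: 1
  O: 1
Molecular formula: C10H18F3NO.
Molar mass = 225.254 g/mol.
Mass from C: 10 × 12.011 = 120.110 g/mol.
%C = 120.110 / 225.254 × 100 = 53.32%.

53.32%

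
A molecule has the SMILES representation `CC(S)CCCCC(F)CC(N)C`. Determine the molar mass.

Atom tally by fragment:
  CH3 → C:1 H:3
  CH(SH) → C:1 H:2 S:1
  CH2 → C:1 H:2
  CH2 → C:1 H:2
  CH2 → C:1 H:2
  CH2 → C:1 H:2
  CH(F) → C:1 H:1 F:1
  CH2 → C:1 H:2
  CH(NH2) → C:1 H:3 N:1
  CH3 → C:1 H:3
Element totals:
  C: 10
  H: 22
  F: 1
  N: 1
  S: 1
Molecular formula: C10H22FNS.
  M = 10(12.011) + 22(1.008) + 18.998 + 14.007 + 32.06
    = 120.110 + 22.176 + 18.998 + 14.007 + 32.060 = 207.351

207.35 g/mol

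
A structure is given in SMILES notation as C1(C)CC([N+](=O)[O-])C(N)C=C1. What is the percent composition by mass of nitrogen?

Atom tally by fragment:
  cyclohexene ring core → C:6 H:10
  (− 3 ring H displaced by substituents)
  + CH3 → C:1 H:3
  + NO2 → N:1 O:2
  + NH2 → N:1 H:2
Element totals:
  C: 7
  H: 12
  N: 2
  O: 2
Molecular formula: C7H12N2O2.
Molar mass = 156.185 g/mol.
Mass from N: 2 × 14.007 = 28.014 g/mol.
%N = 28.014 / 156.185 × 100 = 17.94%.

17.94%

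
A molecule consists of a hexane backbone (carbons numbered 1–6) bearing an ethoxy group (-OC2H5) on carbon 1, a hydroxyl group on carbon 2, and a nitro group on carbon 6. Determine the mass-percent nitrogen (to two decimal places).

Atom tally by fragment:
  C2H5OCH2 → C:3 H:7 O:1
  CH(OH) → C:1 H:2 O:1
  CH2 → C:1 H:2
  CH2 → C:1 H:2
  CH2 → C:1 H:2
  CH2NO2 → C:1 H:2 N:1 O:2
Element totals:
  C: 8
  H: 17
  N: 1
  O: 4
Molecular formula: C8H17NO4.
Molar mass = 191.227 g/mol.
Mass from N: 1 × 14.007 = 14.007 g/mol.
%N = 14.007 / 191.227 × 100 = 7.32%.

7.32%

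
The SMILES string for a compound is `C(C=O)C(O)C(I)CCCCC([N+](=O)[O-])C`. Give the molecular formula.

C10H18INO4

Atom tally by fragment:
  OHCCH2 → C:2 H:3 O:1
  CH(OH) → C:1 H:2 O:1
  CH(I) → C:1 H:1 I:1
  CH2 → C:1 H:2
  CH2 → C:1 H:2
  CH2 → C:1 H:2
  CH2 → C:1 H:2
  CH(NO2) → C:1 H:1 N:1 O:2
  CH3 → C:1 H:3
Element totals:
  C: 10
  H: 18
  I: 1
  N: 1
  O: 4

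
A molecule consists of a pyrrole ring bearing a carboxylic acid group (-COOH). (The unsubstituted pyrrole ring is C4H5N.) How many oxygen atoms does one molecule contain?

Atom tally by fragment:
  pyrrole ring core → C:4 H:5 N:1
  (− 1 ring H displaced by substituents)
  + COOH → C:1 H:1 O:2
Element totals:
  C: 5
  H: 5
  N: 1
  O: 2

2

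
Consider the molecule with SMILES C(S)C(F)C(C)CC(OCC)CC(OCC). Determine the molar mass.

Atom tally by fragment:
  HSCH2 → C:1 H:3 S:1
  CH(F) → C:1 H:1 F:1
  CH(CH3) → C:2 H:4
  CH2 → C:1 H:2
  CH(OC2H5) → C:3 H:6 O:1
  CH2 → C:1 H:2
  CH2OC2H5 → C:3 H:7 O:1
Element totals:
  C: 12
  H: 25
  F: 1
  O: 2
  S: 1
Molecular formula: C12H25FO2S.
  M = 12(12.011) + 25(1.008) + 18.998 + 2(15.999) + 32.06
    = 144.132 + 25.200 + 18.998 + 31.998 + 32.060 = 252.388

252.39 g/mol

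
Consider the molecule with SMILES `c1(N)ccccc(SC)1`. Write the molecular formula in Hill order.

Atom tally by fragment:
  benzene ring core → C:6 H:6
  (− 2 ring H displaced by substituents)
  + NH2 → N:1 H:2
  + SCH3 → C:1 H:3 S:1
Element totals:
  C: 7
  H: 9
  N: 1
  S: 1

C7H9NS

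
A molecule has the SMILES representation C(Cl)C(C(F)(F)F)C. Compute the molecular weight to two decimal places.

146.54 g/mol

Atom tally by fragment:
  ClCH2 → C:1 H:2 Cl:1
  CH(CF3) → C:2 H:1 F:3
  CH3 → C:1 H:3
Element totals:
  C: 4
  H: 6
  Cl: 1
  F: 3
Molecular formula: C4H6ClF3.
  M = 4(12.011) + 6(1.008) + 35.45 + 3(18.998)
    = 48.044 + 6.048 + 35.450 + 56.994 = 146.536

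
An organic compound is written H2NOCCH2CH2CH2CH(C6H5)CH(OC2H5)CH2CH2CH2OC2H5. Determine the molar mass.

321.46 g/mol

Element totals:
  C: 19
  H: 31
  N: 1
  O: 3
Molecular formula: C19H31NO3.
  M = 19(12.011) + 31(1.008) + 14.007 + 3(15.999)
    = 228.209 + 31.248 + 14.007 + 47.997 = 321.461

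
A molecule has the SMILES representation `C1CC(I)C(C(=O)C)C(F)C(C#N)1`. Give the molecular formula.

C9H11FINO

Atom tally by fragment:
  cyclohexane ring core → C:6 H:12
  (− 4 ring H displaced by substituents)
  + I → I:1
  + COCH3 → C:2 H:3 O:1
  + F → F:1
  + CN → C:1 N:1
Element totals:
  C: 9
  H: 11
  F: 1
  I: 1
  N: 1
  O: 1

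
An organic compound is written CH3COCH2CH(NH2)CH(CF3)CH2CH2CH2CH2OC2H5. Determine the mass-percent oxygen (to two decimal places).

11.88%

Atom tally by fragment:
  CH3COCH2 → C:3 H:5 O:1
  CH(NH2) → C:1 H:3 N:1
  CH(CF3) → C:2 H:1 F:3
  CH2 → C:1 H:2
  CH2 → C:1 H:2
  CH2 → C:1 H:2
  CH2OC2H5 → C:3 H:7 O:1
Element totals:
  C: 12
  H: 22
  F: 3
  N: 1
  O: 2
Molecular formula: C12H22F3NO2.
Molar mass = 269.307 g/mol.
Mass from O: 2 × 15.999 = 31.998 g/mol.
%O = 31.998 / 269.307 × 100 = 11.88%.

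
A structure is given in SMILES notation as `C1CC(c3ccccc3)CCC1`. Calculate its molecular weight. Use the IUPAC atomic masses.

160.26 g/mol

Atom tally by fragment:
  cyclohexane ring core → C:6 H:12
  (− 1 ring H displaced by substituents)
  + C6H5 → C:6 H:5
Element totals:
  C: 12
  H: 16
Molecular formula: C12H16.
  M = 12(12.011) + 16(1.008)
    = 144.132 + 16.128 = 160.260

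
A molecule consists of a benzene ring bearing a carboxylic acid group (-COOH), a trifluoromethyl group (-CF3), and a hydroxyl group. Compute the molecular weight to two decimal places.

Atom tally by fragment:
  benzene ring core → C:6 H:6
  (− 3 ring H displaced by substituents)
  + COOH → C:1 H:1 O:2
  + CF3 → C:1 F:3
  + OH → O:1 H:1
Element totals:
  C: 8
  H: 5
  F: 3
  O: 3
Molecular formula: C8H5F3O3.
  M = 8(12.011) + 5(1.008) + 3(18.998) + 3(15.999)
    = 96.088 + 5.040 + 56.994 + 47.997 = 206.119

206.12 g/mol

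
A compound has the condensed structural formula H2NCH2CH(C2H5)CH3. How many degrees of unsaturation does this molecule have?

Element totals:
  C: 5
  H: 13
  N: 1
Molecular formula: C5H13N.
DoU = (2C + 2 + N − H − X) / 2 = (2·5 + 2 + 1 − 13 − 0) / 2 = 0.

0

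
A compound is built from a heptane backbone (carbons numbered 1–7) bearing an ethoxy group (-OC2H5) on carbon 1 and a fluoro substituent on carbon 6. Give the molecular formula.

C9H19FO

Atom tally by fragment:
  C2H5OCH2 → C:3 H:7 O:1
  CH2 → C:1 H:2
  CH2 → C:1 H:2
  CH2 → C:1 H:2
  CH2 → C:1 H:2
  CH(F) → C:1 H:1 F:1
  CH3 → C:1 H:3
Element totals:
  C: 9
  H: 19
  F: 1
  O: 1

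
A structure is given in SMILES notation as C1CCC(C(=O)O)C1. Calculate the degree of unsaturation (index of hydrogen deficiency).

2

Atom tally by fragment:
  cyclopentane ring core → C:5 H:10
  (− 1 ring H displaced by substituents)
  + COOH → C:1 H:1 O:2
Element totals:
  C: 6
  H: 10
  O: 2
Molecular formula: C6H10O2.
DoU = (2C + 2 + N − H − X) / 2 = (2·6 + 2 + 0 − 10 − 0) / 2 = 2.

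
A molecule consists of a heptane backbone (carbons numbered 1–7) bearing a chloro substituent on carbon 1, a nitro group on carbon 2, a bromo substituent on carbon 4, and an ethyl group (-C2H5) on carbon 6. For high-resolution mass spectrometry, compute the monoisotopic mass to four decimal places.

285.0131

Atom tally by fragment:
  ClCH2 → C:1 H:2 Cl:1
  CH(NO2) → C:1 H:1 N:1 O:2
  CH2 → C:1 H:2
  CH(Br) → C:1 H:1 Br:1
  CH2 → C:1 H:2
  CH(C2H5) → C:3 H:6
  CH3 → C:1 H:3
Element totals:
  C: 9
  H: 17
  Br: 1
  Cl: 1
  N: 1
  O: 2
Molecular formula: C9H17BrClNO2.
  M = 9(12.0) + 17(1.007825) + 78.918338 + 34.968853 + 14.003074 + 2(15.994915)
    = 108.000000 + 17.133025 + 78.918338 + 34.968853 + 14.003074 + 31.989830 = 285.013120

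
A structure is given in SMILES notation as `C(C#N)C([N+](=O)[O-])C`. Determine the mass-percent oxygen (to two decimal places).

Atom tally by fragment:
  NCCH2 → C:2 H:2 N:1
  CH(NO2) → C:1 H:1 N:1 O:2
  CH3 → C:1 H:3
Element totals:
  C: 4
  H: 6
  N: 2
  O: 2
Molecular formula: C4H6N2O2.
Molar mass = 114.104 g/mol.
Mass from O: 2 × 15.999 = 31.998 g/mol.
%O = 31.998 / 114.104 × 100 = 28.04%.

28.04%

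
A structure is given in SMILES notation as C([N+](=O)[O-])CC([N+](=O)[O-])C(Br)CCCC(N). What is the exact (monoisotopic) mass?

Atom tally by fragment:
  O2NCH2 → C:1 H:2 N:1 O:2
  CH2 → C:1 H:2
  CH(NO2) → C:1 H:1 N:1 O:2
  CH(Br) → C:1 H:1 Br:1
  CH2 → C:1 H:2
  CH2 → C:1 H:2
  CH2 → C:1 H:2
  CH2NH2 → C:1 H:4 N:1
Element totals:
  C: 8
  H: 16
  Br: 1
  N: 3
  O: 4
Molecular formula: C8H16BrN3O4.
  M = 8(12.0) + 16(1.007825) + 78.918338 + 3(14.003074) + 4(15.994915)
    = 96.000000 + 16.125200 + 78.918338 + 42.009222 + 63.979660 = 297.032420

297.0324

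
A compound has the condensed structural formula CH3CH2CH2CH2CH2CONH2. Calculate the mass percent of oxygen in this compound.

13.89%

Element totals:
  C: 6
  H: 13
  N: 1
  O: 1
Molecular formula: C6H13NO.
Molar mass = 115.176 g/mol.
Mass from O: 1 × 15.999 = 15.999 g/mol.
%O = 15.999 / 115.176 × 100 = 13.89%.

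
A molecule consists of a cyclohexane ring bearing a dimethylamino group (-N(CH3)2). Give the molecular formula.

Atom tally by fragment:
  cyclohexane ring core → C:6 H:12
  (− 1 ring H displaced by substituents)
  + N(CH3)2 → N:1 C:2 H:6
Element totals:
  C: 8
  H: 17
  N: 1

C8H17N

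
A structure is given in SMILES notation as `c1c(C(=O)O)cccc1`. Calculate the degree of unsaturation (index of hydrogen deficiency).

5

Atom tally by fragment:
  benzene ring core → C:6 H:6
  (− 1 ring H displaced by substituents)
  + COOH → C:1 H:1 O:2
Element totals:
  C: 7
  H: 6
  O: 2
Molecular formula: C7H6O2.
DoU = (2C + 2 + N − H − X) / 2 = (2·7 + 2 + 0 − 6 − 0) / 2 = 5.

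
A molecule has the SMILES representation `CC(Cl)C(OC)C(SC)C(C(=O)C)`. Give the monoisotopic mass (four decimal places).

Atom tally by fragment:
  CH3 → C:1 H:3
  CH(Cl) → C:1 H:1 Cl:1
  CH(OCH3) → C:2 H:4 O:1
  CH(SCH3) → C:2 H:4 S:1
  CH2COCH3 → C:3 H:5 O:1
Element totals:
  C: 9
  H: 17
  Cl: 1
  O: 2
  S: 1
Molecular formula: C9H17ClO2S.
  M = 9(12.0) + 17(1.007825) + 34.968853 + 2(15.994915) + 31.972071
    = 108.000000 + 17.133025 + 34.968853 + 31.989830 + 31.972071 = 224.063779

224.0638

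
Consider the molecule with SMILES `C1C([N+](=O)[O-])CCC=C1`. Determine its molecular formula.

Atom tally by fragment:
  cyclohexene ring core → C:6 H:10
  (− 1 ring H displaced by substituents)
  + NO2 → N:1 O:2
Element totals:
  C: 6
  H: 9
  N: 1
  O: 2

C6H9NO2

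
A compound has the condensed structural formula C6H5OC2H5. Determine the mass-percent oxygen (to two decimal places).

Atom tally by fragment:
  benzene ring core → C:6 H:6
  (− 1 ring H displaced by substituents)
  + OC2H5 → C:2 H:5 O:1
Element totals:
  C: 8
  H: 10
  O: 1
Molecular formula: C8H10O.
Molar mass = 122.167 g/mol.
Mass from O: 1 × 15.999 = 15.999 g/mol.
%O = 15.999 / 122.167 × 100 = 13.10%.

13.10%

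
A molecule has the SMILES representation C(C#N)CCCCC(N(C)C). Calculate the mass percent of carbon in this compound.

70.08%

Atom tally by fragment:
  NCCH2 → C:2 H:2 N:1
  CH2 → C:1 H:2
  CH2 → C:1 H:2
  CH2 → C:1 H:2
  CH2 → C:1 H:2
  CH2N(CH3)2 → C:3 H:8 N:1
Element totals:
  C: 9
  H: 18
  N: 2
Molecular formula: C9H18N2.
Molar mass = 154.257 g/mol.
Mass from C: 9 × 12.011 = 108.099 g/mol.
%C = 108.099 / 154.257 × 100 = 70.08%.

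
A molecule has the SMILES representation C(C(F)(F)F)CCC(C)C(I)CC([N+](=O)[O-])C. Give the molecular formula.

Atom tally by fragment:
  F3CCH2 → C:2 H:2 F:3
  CH2 → C:1 H:2
  CH2 → C:1 H:2
  CH(CH3) → C:2 H:4
  CH(I) → C:1 H:1 I:1
  CH2 → C:1 H:2
  CH(NO2) → C:1 H:1 N:1 O:2
  CH3 → C:1 H:3
Element totals:
  C: 10
  H: 17
  F: 3
  I: 1
  N: 1
  O: 2

C10H17F3INO2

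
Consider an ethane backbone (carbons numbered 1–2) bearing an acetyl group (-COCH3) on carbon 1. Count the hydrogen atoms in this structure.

8

Atom tally by fragment:
  CH3COCH2 → C:3 H:5 O:1
  CH3 → C:1 H:3
Element totals:
  C: 4
  H: 8
  O: 1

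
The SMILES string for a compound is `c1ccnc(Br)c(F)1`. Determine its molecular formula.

C5H3BrFN

Atom tally by fragment:
  pyridine ring core → C:5 H:5 N:1
  (− 2 ring H displaced by substituents)
  + Br → Br:1
  + F → F:1
Element totals:
  C: 5
  H: 3
  Br: 1
  F: 1
  N: 1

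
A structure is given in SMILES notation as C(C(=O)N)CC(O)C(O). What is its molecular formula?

C5H11NO3

Atom tally by fragment:
  H2NOCCH2 → C:2 H:4 O:1 N:1
  CH2 → C:1 H:2
  CH(OH) → C:1 H:2 O:1
  CH2OH → C:1 H:3 O:1
Element totals:
  C: 5
  H: 11
  N: 1
  O: 3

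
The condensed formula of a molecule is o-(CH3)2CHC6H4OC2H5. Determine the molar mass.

Atom tally by fragment:
  benzene ring core → C:6 H:6
  (− 2 ring H displaced by substituents)
  + CH(CH3)2 → C:3 H:7
  + OC2H5 → C:2 H:5 O:1
Element totals:
  C: 11
  H: 16
  O: 1
Molecular formula: C11H16O.
  M = 11(12.011) + 16(1.008) + 15.999
    = 132.121 + 16.128 + 15.999 = 164.248

164.25 g/mol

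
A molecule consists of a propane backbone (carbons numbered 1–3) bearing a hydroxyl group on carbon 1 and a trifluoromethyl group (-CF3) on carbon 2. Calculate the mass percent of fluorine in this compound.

44.49%

Atom tally by fragment:
  HOCH2 → C:1 H:3 O:1
  CH(CF3) → C:2 H:1 F:3
  CH3 → C:1 H:3
Element totals:
  C: 4
  H: 7
  F: 3
  O: 1
Molecular formula: C4H7F3O.
Molar mass = 128.093 g/mol.
Mass from F: 3 × 18.998 = 56.994 g/mol.
%F = 56.994 / 128.093 × 100 = 44.49%.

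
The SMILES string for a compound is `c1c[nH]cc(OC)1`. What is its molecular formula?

Atom tally by fragment:
  pyrrole ring core → C:4 H:5 N:1
  (− 1 ring H displaced by substituents)
  + OCH3 → C:1 H:3 O:1
Element totals:
  C: 5
  H: 7
  N: 1
  O: 1

C5H7NO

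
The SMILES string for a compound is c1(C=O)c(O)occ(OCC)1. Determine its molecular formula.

Atom tally by fragment:
  furan ring core → C:4 H:4 O:1
  (− 3 ring H displaced by substituents)
  + CHO → C:1 H:1 O:1
  + OH → O:1 H:1
  + OC2H5 → C:2 H:5 O:1
Element totals:
  C: 7
  H: 8
  O: 4

C7H8O4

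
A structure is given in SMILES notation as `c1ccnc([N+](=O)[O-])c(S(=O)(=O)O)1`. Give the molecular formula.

Atom tally by fragment:
  pyridine ring core → C:5 H:5 N:1
  (− 2 ring H displaced by substituents)
  + NO2 → N:1 O:2
  + SO3H → S:1 O:3 H:1
Element totals:
  C: 5
  H: 4
  N: 2
  O: 5
  S: 1

C5H4N2O5S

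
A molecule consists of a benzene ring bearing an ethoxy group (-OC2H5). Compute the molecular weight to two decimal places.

122.17 g/mol

Atom tally by fragment:
  benzene ring core → C:6 H:6
  (− 1 ring H displaced by substituents)
  + OC2H5 → C:2 H:5 O:1
Element totals:
  C: 8
  H: 10
  O: 1
Molecular formula: C8H10O.
  M = 8(12.011) + 10(1.008) + 15.999
    = 96.088 + 10.080 + 15.999 = 122.167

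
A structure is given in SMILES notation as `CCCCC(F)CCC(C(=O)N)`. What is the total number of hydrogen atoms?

18

Atom tally by fragment:
  CH3 → C:1 H:3
  CH2 → C:1 H:2
  CH2 → C:1 H:2
  CH2 → C:1 H:2
  CH(F) → C:1 H:1 F:1
  CH2 → C:1 H:2
  CH2 → C:1 H:2
  CH2CONH2 → C:2 H:4 O:1 N:1
Element totals:
  C: 9
  H: 18
  F: 1
  N: 1
  O: 1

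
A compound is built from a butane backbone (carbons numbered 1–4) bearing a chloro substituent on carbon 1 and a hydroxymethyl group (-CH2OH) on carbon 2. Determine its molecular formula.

C5H11ClO

Atom tally by fragment:
  ClCH2 → C:1 H:2 Cl:1
  CH(CH2OH) → C:2 H:4 O:1
  CH2 → C:1 H:2
  CH3 → C:1 H:3
Element totals:
  C: 5
  H: 11
  Cl: 1
  O: 1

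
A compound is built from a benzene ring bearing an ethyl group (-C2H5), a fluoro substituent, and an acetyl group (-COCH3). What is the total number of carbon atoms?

10

Atom tally by fragment:
  benzene ring core → C:6 H:6
  (− 3 ring H displaced by substituents)
  + C2H5 → C:2 H:5
  + F → F:1
  + COCH3 → C:2 H:3 O:1
Element totals:
  C: 10
  H: 11
  F: 1
  O: 1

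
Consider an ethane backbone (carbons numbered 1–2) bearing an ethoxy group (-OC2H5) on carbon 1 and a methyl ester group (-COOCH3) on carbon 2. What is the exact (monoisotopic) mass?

132.0786

Atom tally by fragment:
  C2H5OCH2 → C:3 H:7 O:1
  CH2COOCH3 → C:3 H:5 O:2
Element totals:
  C: 6
  H: 12
  O: 3
Molecular formula: C6H12O3.
  M = 6(12.0) + 12(1.007825) + 3(15.994915)
    = 72.000000 + 12.093900 + 47.984745 = 132.078645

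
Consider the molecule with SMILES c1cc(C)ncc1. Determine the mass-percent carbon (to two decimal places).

Atom tally by fragment:
  pyridine ring core → C:5 H:5 N:1
  (− 1 ring H displaced by substituents)
  + CH3 → C:1 H:3
Element totals:
  C: 6
  H: 7
  N: 1
Molecular formula: C6H7N.
Molar mass = 93.129 g/mol.
Mass from C: 6 × 12.011 = 72.066 g/mol.
%C = 72.066 / 93.129 × 100 = 77.38%.

77.38%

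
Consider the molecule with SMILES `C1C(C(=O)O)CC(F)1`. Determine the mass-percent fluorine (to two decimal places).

16.09%

Atom tally by fragment:
  cyclobutane ring core → C:4 H:8
  (− 2 ring H displaced by substituents)
  + COOH → C:1 H:1 O:2
  + F → F:1
Element totals:
  C: 5
  H: 7
  F: 1
  O: 2
Molecular formula: C5H7FO2.
Molar mass = 118.107 g/mol.
Mass from F: 1 × 18.998 = 18.998 g/mol.
%F = 18.998 / 118.107 × 100 = 16.09%.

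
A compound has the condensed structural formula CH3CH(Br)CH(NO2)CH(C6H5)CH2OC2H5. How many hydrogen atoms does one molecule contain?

18

Atom tally by fragment:
  CH3 → C:1 H:3
  CH(Br) → C:1 H:1 Br:1
  CH(NO2) → C:1 H:1 N:1 O:2
  CH(C6H5) → C:7 H:6
  CH2OC2H5 → C:3 H:7 O:1
Element totals:
  C: 13
  H: 18
  Br: 1
  N: 1
  O: 3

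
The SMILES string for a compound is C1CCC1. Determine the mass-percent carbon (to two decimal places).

85.63%

Atom tally by fragment:
  cyclobutane ring core → C:4 H:8
Element totals:
  C: 4
  H: 8
Molecular formula: C4H8.
Molar mass = 56.108 g/mol.
Mass from C: 4 × 12.011 = 48.044 g/mol.
%C = 48.044 / 56.108 × 100 = 85.63%.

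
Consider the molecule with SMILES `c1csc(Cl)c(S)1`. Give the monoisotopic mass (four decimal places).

149.9365

Atom tally by fragment:
  thiophene ring core → C:4 H:4 S:1
  (− 2 ring H displaced by substituents)
  + Cl → Cl:1
  + SH → S:1 H:1
Element totals:
  C: 4
  H: 3
  Cl: 1
  S: 2
Molecular formula: C4H3ClS2.
  M = 4(12.0) + 3(1.007825) + 34.968853 + 2(31.972071)
    = 48.000000 + 3.023475 + 34.968853 + 63.944142 = 149.936470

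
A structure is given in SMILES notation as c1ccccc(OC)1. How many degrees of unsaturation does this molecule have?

4

Atom tally by fragment:
  benzene ring core → C:6 H:6
  (− 1 ring H displaced by substituents)
  + OCH3 → C:1 H:3 O:1
Element totals:
  C: 7
  H: 8
  O: 1
Molecular formula: C7H8O.
DoU = (2C + 2 + N − H − X) / 2 = (2·7 + 2 + 0 − 8 − 0) / 2 = 4.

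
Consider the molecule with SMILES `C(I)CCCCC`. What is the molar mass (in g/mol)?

Atom tally by fragment:
  ICH2 → C:1 H:2 I:1
  CH2 → C:1 H:2
  CH2 → C:1 H:2
  CH2 → C:1 H:2
  CH2 → C:1 H:2
  CH3 → C:1 H:3
Element totals:
  C: 6
  H: 13
  I: 1
Molecular formula: C6H13I.
  M = 6(12.011) + 13(1.008) + 126.904
    = 72.066 + 13.104 + 126.904 = 212.074

212.07 g/mol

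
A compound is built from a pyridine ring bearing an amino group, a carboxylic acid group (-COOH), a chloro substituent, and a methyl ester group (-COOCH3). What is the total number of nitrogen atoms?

2

Atom tally by fragment:
  pyridine ring core → C:5 H:5 N:1
  (− 4 ring H displaced by substituents)
  + NH2 → N:1 H:2
  + COOH → C:1 H:1 O:2
  + Cl → Cl:1
  + COOCH3 → C:2 H:3 O:2
Element totals:
  C: 8
  H: 7
  Cl: 1
  N: 2
  O: 4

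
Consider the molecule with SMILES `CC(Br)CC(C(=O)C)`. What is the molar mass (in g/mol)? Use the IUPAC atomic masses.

179.06 g/mol

Atom tally by fragment:
  CH3 → C:1 H:3
  CH(Br) → C:1 H:1 Br:1
  CH2 → C:1 H:2
  CH2COCH3 → C:3 H:5 O:1
Element totals:
  C: 6
  H: 11
  Br: 1
  O: 1
Molecular formula: C6H11BrO.
  M = 6(12.011) + 11(1.008) + 79.904 + 15.999
    = 72.066 + 11.088 + 79.904 + 15.999 = 179.057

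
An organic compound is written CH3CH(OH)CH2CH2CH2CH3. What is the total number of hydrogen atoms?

14

Atom tally by fragment:
  CH3 → C:1 H:3
  CH(OH) → C:1 H:2 O:1
  CH2 → C:1 H:2
  CH2 → C:1 H:2
  CH2 → C:1 H:2
  CH3 → C:1 H:3
Element totals:
  C: 6
  H: 14
  O: 1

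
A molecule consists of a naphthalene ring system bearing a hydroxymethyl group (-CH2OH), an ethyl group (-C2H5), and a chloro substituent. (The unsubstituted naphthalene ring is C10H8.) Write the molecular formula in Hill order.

C13H13ClO

Atom tally by fragment:
  naphthalene ring system core → C:10 H:8
  (− 3 ring H displaced by substituents)
  + CH2OH → C:1 H:3 O:1
  + C2H5 → C:2 H:5
  + Cl → Cl:1
Element totals:
  C: 13
  H: 13
  Cl: 1
  O: 1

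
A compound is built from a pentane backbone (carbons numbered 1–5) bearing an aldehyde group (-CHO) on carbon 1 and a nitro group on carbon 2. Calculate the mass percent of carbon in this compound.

49.65%

Atom tally by fragment:
  OHCCH2 → C:2 H:3 O:1
  CH(NO2) → C:1 H:1 N:1 O:2
  CH2 → C:1 H:2
  CH2 → C:1 H:2
  CH3 → C:1 H:3
Element totals:
  C: 6
  H: 11
  N: 1
  O: 3
Molecular formula: C6H11NO3.
Molar mass = 145.158 g/mol.
Mass from C: 6 × 12.011 = 72.066 g/mol.
%C = 72.066 / 145.158 × 100 = 49.65%.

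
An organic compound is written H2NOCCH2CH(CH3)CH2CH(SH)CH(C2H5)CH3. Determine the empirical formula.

C10H21NOS

Atom tally by fragment:
  H2NOCCH2 → C:2 H:4 O:1 N:1
  CH(CH3) → C:2 H:4
  CH2 → C:1 H:2
  CH(SH) → C:1 H:2 S:1
  CH(C2H5) → C:3 H:6
  CH3 → C:1 H:3
Element totals:
  C: 10
  H: 21
  N: 1
  O: 1
  S: 1
Molecular formula: C10H21NOS.
gcd of subscripts (10, 21, 1, 1, 1) = 1, so the empirical formula equals the molecular formula.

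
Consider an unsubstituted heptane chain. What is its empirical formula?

C7H16

Atom tally by fragment:
  CH3 → C:1 H:3
  CH2 → C:1 H:2
  CH2 → C:1 H:2
  CH2 → C:1 H:2
  CH2 → C:1 H:2
  CH2 → C:1 H:2
  CH3 → C:1 H:3
Element totals:
  C: 7
  H: 16
Molecular formula: C7H16.
gcd of subscripts (7, 16) = 1, so the empirical formula equals the molecular formula.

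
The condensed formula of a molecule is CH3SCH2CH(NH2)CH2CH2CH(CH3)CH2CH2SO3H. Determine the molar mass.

Element totals:
  C: 9
  H: 21
  N: 1
  O: 3
  S: 2
Molecular formula: C9H21NO3S2.
  M = 9(12.011) + 21(1.008) + 14.007 + 3(15.999) + 2(32.06)
    = 108.099 + 21.168 + 14.007 + 47.997 + 64.120 = 255.391

255.39 g/mol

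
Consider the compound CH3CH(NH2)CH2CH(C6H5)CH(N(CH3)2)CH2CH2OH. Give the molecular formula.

Atom tally by fragment:
  CH3 → C:1 H:3
  CH(NH2) → C:1 H:3 N:1
  CH2 → C:1 H:2
  CH(C6H5) → C:7 H:6
  CH(N(CH3)2) → C:3 H:7 N:1
  CH2 → C:1 H:2
  CH2OH → C:1 H:3 O:1
Element totals:
  C: 15
  H: 26
  N: 2
  O: 1

C15H26N2O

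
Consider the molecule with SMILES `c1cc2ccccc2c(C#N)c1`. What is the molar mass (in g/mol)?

Atom tally by fragment:
  naphthalene ring system core → C:10 H:8
  (− 1 ring H displaced by substituents)
  + CN → C:1 N:1
Element totals:
  C: 11
  H: 7
  N: 1
Molecular formula: C11H7N.
  M = 11(12.011) + 7(1.008) + 14.007
    = 132.121 + 7.056 + 14.007 = 153.184

153.18 g/mol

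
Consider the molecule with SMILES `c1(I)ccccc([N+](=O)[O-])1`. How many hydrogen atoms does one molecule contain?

Atom tally by fragment:
  benzene ring core → C:6 H:6
  (− 2 ring H displaced by substituents)
  + I → I:1
  + NO2 → N:1 O:2
Element totals:
  C: 6
  H: 4
  I: 1
  N: 1
  O: 2

4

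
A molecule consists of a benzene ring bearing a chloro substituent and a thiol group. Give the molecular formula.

C6H5ClS

Atom tally by fragment:
  benzene ring core → C:6 H:6
  (− 2 ring H displaced by substituents)
  + Cl → Cl:1
  + SH → S:1 H:1
Element totals:
  C: 6
  H: 5
  Cl: 1
  S: 1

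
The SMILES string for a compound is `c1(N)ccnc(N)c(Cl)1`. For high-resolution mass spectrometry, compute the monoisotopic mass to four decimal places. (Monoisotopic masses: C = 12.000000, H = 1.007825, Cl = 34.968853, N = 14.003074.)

143.0250

Atom tally by fragment:
  pyridine ring core → C:5 H:5 N:1
  (− 3 ring H displaced by substituents)
  + NH2 → N:1 H:2
  + NH2 → N:1 H:2
  + Cl → Cl:1
Element totals:
  C: 5
  H: 6
  Cl: 1
  N: 3
Molecular formula: C5H6ClN3.
  M = 5(12.0) + 6(1.007825) + 34.968853 + 3(14.003074)
    = 60.000000 + 6.046950 + 34.968853 + 42.009222 = 143.025025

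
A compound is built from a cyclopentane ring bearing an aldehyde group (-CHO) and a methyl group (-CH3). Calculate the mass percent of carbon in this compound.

Atom tally by fragment:
  cyclopentane ring core → C:5 H:10
  (− 2 ring H displaced by substituents)
  + CHO → C:1 H:1 O:1
  + CH3 → C:1 H:3
Element totals:
  C: 7
  H: 12
  O: 1
Molecular formula: C7H12O.
Molar mass = 112.172 g/mol.
Mass from C: 7 × 12.011 = 84.077 g/mol.
%C = 84.077 / 112.172 × 100 = 74.95%.

74.95%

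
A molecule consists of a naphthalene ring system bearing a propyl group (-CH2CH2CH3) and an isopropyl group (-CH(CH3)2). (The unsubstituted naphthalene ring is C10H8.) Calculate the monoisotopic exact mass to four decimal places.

212.1565

Atom tally by fragment:
  naphthalene ring system core → C:10 H:8
  (− 2 ring H displaced by substituents)
  + CH2CH2CH3 → C:3 H:7
  + CH(CH3)2 → C:3 H:7
Element totals:
  C: 16
  H: 20
Molecular formula: C16H20.
  M = 16(12.0) + 20(1.007825)
    = 192.000000 + 20.156500 = 212.156500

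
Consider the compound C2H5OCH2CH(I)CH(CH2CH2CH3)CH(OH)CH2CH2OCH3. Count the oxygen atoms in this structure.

3

Element totals:
  C: 12
  H: 25
  I: 1
  O: 3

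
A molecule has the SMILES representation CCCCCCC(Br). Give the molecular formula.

C7H15Br

Atom tally by fragment:
  CH3 → C:1 H:3
  CH2 → C:1 H:2
  CH2 → C:1 H:2
  CH2 → C:1 H:2
  CH2 → C:1 H:2
  CH2 → C:1 H:2
  CH2Br → C:1 H:2 Br:1
Element totals:
  C: 7
  H: 15
  Br: 1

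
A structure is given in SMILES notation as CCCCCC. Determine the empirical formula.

C3H7

Atom tally by fragment:
  CH3 → C:1 H:3
  CH2 → C:1 H:2
  CH2 → C:1 H:2
  CH2 → C:1 H:2
  CH2 → C:1 H:2
  CH3 → C:1 H:3
Element totals:
  C: 6
  H: 14
Molecular formula: C6H14.
gcd of subscripts = 2; dividing each by 2:
  C: 6/2 = 3
  H: 14/2 = 7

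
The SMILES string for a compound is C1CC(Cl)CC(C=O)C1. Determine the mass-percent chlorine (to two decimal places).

Atom tally by fragment:
  cyclohexane ring core → C:6 H:12
  (− 2 ring H displaced by substituents)
  + Cl → Cl:1
  + CHO → C:1 H:1 O:1
Element totals:
  C: 7
  H: 11
  Cl: 1
  O: 1
Molecular formula: C7H11ClO.
Molar mass = 146.614 g/mol.
Mass from Cl: 1 × 35.45 = 35.450 g/mol.
%Cl = 35.450 / 146.614 × 100 = 24.18%.

24.18%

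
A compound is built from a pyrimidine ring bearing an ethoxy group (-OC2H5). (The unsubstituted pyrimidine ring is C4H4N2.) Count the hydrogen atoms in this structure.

Atom tally by fragment:
  pyrimidine ring core → C:4 H:4 N:2
  (− 1 ring H displaced by substituents)
  + OC2H5 → C:2 H:5 O:1
Element totals:
  C: 6
  H: 8
  N: 2
  O: 1

8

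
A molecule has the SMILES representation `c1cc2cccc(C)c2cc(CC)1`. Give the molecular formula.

Atom tally by fragment:
  naphthalene ring system core → C:10 H:8
  (− 2 ring H displaced by substituents)
  + CH3 → C:1 H:3
  + C2H5 → C:2 H:5
Element totals:
  C: 13
  H: 14

C13H14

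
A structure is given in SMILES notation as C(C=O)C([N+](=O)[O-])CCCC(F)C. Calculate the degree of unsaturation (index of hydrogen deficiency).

Atom tally by fragment:
  OHCCH2 → C:2 H:3 O:1
  CH(NO2) → C:1 H:1 N:1 O:2
  CH2 → C:1 H:2
  CH2 → C:1 H:2
  CH2 → C:1 H:2
  CH(F) → C:1 H:1 F:1
  CH3 → C:1 H:3
Element totals:
  C: 8
  H: 14
  F: 1
  N: 1
  O: 3
Molecular formula: C8H14FNO3.
DoU = (2C + 2 + N − H − X) / 2 = (2·8 + 2 + 1 − 14 − 1) / 2 = 2.

2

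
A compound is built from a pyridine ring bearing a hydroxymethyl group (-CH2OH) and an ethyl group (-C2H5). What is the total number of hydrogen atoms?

Atom tally by fragment:
  pyridine ring core → C:5 H:5 N:1
  (− 2 ring H displaced by substituents)
  + CH2OH → C:1 H:3 O:1
  + C2H5 → C:2 H:5
Element totals:
  C: 8
  H: 11
  N: 1
  O: 1

11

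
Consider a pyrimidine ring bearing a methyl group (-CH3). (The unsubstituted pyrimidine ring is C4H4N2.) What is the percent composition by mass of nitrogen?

29.77%

Atom tally by fragment:
  pyrimidine ring core → C:4 H:4 N:2
  (− 1 ring H displaced by substituents)
  + CH3 → C:1 H:3
Element totals:
  C: 5
  H: 6
  N: 2
Molecular formula: C5H6N2.
Molar mass = 94.117 g/mol.
Mass from N: 2 × 14.007 = 28.014 g/mol.
%N = 28.014 / 94.117 × 100 = 29.77%.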